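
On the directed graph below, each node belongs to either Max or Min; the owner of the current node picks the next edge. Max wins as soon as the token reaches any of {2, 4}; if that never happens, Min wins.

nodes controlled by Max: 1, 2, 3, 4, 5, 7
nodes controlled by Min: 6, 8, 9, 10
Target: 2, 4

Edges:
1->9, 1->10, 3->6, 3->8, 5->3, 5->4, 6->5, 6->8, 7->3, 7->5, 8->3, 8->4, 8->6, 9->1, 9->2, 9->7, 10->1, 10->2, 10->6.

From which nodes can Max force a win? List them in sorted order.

2, 4, 5, 7

A0 = {2, 4}
A1: add {5} — 5 (Max) has 5→4.
A2: add {7} — 7 (Max) has 7→5.
A3 = A2; e.g. 1 (Max) has no edge into A2. Fixed point.
Max's winning region = {2, 4, 5, 7}.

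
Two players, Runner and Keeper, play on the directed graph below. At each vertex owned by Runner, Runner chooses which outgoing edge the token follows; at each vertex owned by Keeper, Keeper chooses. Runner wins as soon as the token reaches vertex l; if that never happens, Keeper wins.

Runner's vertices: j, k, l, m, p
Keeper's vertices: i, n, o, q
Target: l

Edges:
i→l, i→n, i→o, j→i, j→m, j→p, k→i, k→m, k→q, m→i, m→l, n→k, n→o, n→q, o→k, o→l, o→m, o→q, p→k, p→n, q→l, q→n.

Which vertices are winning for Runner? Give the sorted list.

A0 = {l}
A1: add {m} — m (Runner) has m→l.
A2: add {j, k} — j (Runner) has j→m; k (Runner) has k→m.
A3: add {p} — p (Runner) has p→k.
A4 = A3; e.g. i (Keeper) can still go to n. Fixed point.
Runner's winning region = {j, k, l, m, p}.

j, k, l, m, p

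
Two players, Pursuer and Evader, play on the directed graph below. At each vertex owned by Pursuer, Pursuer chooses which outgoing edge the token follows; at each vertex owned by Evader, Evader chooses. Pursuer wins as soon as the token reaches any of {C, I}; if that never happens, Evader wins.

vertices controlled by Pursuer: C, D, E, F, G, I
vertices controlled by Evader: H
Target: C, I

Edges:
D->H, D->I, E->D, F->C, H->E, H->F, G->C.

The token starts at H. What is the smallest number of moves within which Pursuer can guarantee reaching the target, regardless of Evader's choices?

A0 = {C, I}
A1: add {D, F, G} — D (Pursuer) has D→I; F (Pursuer) has F→C; G (Pursuer) has G→C.
A2: add {E} — E (Pursuer) has E→D.
A3: add {H} — H (Evader): all of {E, F} already in.
A3 = all vertices. Fixed point.
H enters the attractor at level 3, so Pursuer can force the target in 3 moves from there.

3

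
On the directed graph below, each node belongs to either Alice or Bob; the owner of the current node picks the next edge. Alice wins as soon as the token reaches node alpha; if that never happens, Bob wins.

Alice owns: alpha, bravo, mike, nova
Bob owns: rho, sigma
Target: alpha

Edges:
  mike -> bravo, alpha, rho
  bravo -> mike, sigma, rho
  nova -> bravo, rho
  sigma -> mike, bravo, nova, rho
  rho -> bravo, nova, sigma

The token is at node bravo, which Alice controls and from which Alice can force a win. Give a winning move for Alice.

mike

A0 = {alpha}
A1: add {mike} — mike (Alice) has mike→alpha.
A2: add {bravo} — bravo (Alice) has bravo→mike.
A3: add {nova} — nova (Alice) has nova→bravo.
A4 = A3; e.g. sigma (Bob) can still go to rho. Fixed point.
From bravo, successor mike is in the attractor (rank 1); the other successors rho, sigma are not.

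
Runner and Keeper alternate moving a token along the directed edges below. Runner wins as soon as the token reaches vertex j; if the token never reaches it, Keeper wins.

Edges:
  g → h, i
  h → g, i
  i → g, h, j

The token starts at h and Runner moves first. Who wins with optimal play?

Track states (vertex, player-to-move).
A0 = {(j,Runner), (j,Keeper)}
A1: add {(i,Runner)}.
A2 = A1; e.g. (g,Runner) stays out. (h,Runner) never enters ⇒ Keeper avoids the target.

Keeper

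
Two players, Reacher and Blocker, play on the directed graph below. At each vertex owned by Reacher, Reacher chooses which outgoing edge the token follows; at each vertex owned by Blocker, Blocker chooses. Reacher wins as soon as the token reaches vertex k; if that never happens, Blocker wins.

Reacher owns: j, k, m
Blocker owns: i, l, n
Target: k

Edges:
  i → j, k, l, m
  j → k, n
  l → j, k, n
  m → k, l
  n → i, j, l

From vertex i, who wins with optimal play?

A0 = {k}
A1: add {j, m} — j (Reacher) has j→k; m (Reacher) has m→k.
A2 = A1; e.g. i (Blocker) can still go to l. Fixed point.
i never enters the attractor, so Blocker can avoid the target forever.

Blocker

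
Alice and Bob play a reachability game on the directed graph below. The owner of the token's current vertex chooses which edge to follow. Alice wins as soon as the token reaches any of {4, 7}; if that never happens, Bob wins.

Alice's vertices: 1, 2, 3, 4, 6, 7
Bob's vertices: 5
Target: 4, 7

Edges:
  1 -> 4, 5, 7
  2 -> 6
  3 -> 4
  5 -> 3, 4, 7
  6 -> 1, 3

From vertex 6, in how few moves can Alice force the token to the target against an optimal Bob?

A0 = {4, 7}
A1: add {1, 3} — 1 (Alice) has 1→4; 3 (Alice) has 3→4.
A2: add {5, 6} — 5 (Bob): all of {3, 4, 7} already in; 6 (Alice) has 6→1.
6 enters the attractor at level 2, so Alice can force the target in 2 moves from there.

2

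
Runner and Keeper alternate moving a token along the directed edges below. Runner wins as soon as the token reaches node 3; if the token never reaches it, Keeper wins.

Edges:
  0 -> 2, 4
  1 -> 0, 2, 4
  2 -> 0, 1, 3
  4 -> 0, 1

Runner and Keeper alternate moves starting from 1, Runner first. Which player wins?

Track states (vertex, player-to-move).
A0 = {(3,Runner), (3,Keeper)}
A1: add {(2,Runner)}.
A2 = A1; e.g. (0,Runner) stays out. (1,Runner) never enters ⇒ Keeper avoids the target.

Keeper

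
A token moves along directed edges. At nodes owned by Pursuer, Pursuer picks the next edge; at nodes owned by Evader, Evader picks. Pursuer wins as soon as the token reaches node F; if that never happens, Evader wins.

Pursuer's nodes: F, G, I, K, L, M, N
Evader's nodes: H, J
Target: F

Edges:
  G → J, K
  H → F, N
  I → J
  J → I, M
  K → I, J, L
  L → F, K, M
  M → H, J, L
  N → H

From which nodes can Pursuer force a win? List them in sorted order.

F, G, K, L, M

A0 = {F}
A1: add {L} — L (Pursuer) has L→F.
A2: add {K, M} — K (Pursuer) has K→L; M (Pursuer) has M→L.
A3: add {G} — G (Pursuer) has G→K.
A4 = A3; e.g. H (Evader) can still go to N. Fixed point.
Pursuer's winning region = {F, G, K, L, M}.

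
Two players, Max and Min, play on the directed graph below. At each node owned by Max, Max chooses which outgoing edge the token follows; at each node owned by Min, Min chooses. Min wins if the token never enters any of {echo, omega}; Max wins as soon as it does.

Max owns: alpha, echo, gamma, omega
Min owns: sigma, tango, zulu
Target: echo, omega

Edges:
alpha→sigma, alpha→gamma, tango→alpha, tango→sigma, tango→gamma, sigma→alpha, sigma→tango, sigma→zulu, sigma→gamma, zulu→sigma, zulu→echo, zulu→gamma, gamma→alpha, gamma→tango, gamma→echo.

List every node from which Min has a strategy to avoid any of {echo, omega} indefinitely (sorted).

A0 = {echo, omega}
A1: add {gamma} — gamma (Max) has gamma→echo.
A2: add {alpha} — alpha (Max) has alpha→gamma.
A3 = A2; e.g. tango (Min) can still go to sigma. Fixed point.
Max's attractor = {alpha, echo, gamma, omega}; Min avoids the target exactly from the complement.

sigma, tango, zulu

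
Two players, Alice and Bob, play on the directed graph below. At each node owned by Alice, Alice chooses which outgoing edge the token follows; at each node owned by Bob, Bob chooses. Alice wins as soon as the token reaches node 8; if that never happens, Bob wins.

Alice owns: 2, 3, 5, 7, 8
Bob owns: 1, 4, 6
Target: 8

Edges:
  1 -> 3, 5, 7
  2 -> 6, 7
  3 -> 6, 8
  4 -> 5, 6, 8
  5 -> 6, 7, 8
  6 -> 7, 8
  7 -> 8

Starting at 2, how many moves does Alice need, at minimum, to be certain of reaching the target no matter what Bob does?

2

A0 = {8}
A1: add {3, 5, 7} — 3 (Alice) has 3→8; 5 (Alice) has 5→8; 7 (Alice) has 7→8.
A2: add {1, 2, 6} — 1 (Bob): all of {3, 5, 7} already in; 2 (Alice) has 2→7; 6 (Bob): all of {7, 8} already in.
2 enters the attractor at level 2, so Alice can force the target in 2 moves from there.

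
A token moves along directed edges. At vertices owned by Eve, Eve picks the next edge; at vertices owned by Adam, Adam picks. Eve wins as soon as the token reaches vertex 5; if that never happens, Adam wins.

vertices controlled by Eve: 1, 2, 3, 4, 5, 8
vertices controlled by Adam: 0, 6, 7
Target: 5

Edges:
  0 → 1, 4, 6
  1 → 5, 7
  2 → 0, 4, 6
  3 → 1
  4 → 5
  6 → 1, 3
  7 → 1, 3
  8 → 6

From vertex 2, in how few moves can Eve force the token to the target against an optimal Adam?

A0 = {5}
A1: add {1, 4} — 1 (Eve) has 1→5; 4 (Eve) has 4→5.
A2: add {2, 3} — 2 (Eve) has 2→4; 3 (Eve) has 3→1.
2 enters the attractor at level 2, so Eve can force the target in 2 moves from there.

2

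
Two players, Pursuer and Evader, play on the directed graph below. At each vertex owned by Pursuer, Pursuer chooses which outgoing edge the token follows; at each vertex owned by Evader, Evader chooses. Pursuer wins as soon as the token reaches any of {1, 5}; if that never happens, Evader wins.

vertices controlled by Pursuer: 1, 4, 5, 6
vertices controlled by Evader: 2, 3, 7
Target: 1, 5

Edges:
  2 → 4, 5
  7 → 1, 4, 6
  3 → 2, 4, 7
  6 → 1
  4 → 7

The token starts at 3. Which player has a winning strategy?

Evader

A0 = {1, 5}
A1: add {6} — 6 (Pursuer) has 6→1.
A2 = A1; e.g. 2 (Evader) can still go to 4. Fixed point.
3 never enters the attractor, so Evader can avoid the target forever.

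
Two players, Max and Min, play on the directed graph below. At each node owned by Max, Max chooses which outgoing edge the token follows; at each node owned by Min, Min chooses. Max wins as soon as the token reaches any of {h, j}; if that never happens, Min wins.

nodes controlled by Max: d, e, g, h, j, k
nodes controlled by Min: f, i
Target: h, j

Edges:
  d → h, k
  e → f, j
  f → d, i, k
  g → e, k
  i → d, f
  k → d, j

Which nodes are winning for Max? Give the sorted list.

d, e, g, h, j, k

A0 = {h, j}
A1: add {d, e, k} — d (Max) has d→h; e (Max) has e→j; k (Max) has k→j.
A2: add {g} — g (Max) has g→e.
A3 = A2; e.g. f (Min) can still go to i. Fixed point.
Max's winning region = {d, e, g, h, j, k}.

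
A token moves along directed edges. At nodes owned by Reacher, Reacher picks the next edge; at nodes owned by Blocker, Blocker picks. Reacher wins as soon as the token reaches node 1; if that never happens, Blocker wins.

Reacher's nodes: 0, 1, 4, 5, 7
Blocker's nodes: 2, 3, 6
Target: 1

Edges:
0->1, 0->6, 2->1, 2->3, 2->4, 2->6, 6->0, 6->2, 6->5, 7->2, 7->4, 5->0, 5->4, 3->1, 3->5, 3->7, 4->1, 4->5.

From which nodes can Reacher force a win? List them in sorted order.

0, 1, 3, 4, 5, 7

A0 = {1}
A1: add {0, 4} — 0 (Reacher) has 0→1; 4 (Reacher) has 4→1.
A2: add {5, 7} — 5 (Reacher) has 5→0; 7 (Reacher) has 7→4.
A3: add {3} — 3 (Blocker): all of {1, 5, 7} already in.
A4 = A3; e.g. 2 (Blocker) can still go to 6. Fixed point.
Reacher's winning region = {0, 1, 3, 4, 5, 7}.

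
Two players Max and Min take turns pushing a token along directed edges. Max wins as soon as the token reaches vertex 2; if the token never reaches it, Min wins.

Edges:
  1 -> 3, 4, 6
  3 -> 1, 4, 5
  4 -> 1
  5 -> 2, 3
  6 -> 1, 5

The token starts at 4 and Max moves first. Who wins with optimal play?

Track states (vertex, player-to-move).
A0 = {(2,Max), (2,Min)}
A1: add {(5,Max)}.
A2 = A1; e.g. (1,Max) stays out. (4,Max) never enters ⇒ Min avoids the target.

Min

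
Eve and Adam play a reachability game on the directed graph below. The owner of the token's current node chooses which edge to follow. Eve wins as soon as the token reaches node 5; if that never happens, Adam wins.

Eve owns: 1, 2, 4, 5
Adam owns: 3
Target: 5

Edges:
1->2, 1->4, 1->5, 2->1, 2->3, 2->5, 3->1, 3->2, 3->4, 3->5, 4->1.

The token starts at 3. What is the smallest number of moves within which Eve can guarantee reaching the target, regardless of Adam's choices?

3

A0 = {5}
A1: add {1, 2} — 1 (Eve) has 1→5; 2 (Eve) has 2→5.
A2: add {4} — 4 (Eve) has 4→1.
A3: add {3} — 3 (Adam): all of {1, 2, 4, 5} already in.
A3 = all vertices. Fixed point.
3 enters the attractor at level 3, so Eve can force the target in 3 moves from there.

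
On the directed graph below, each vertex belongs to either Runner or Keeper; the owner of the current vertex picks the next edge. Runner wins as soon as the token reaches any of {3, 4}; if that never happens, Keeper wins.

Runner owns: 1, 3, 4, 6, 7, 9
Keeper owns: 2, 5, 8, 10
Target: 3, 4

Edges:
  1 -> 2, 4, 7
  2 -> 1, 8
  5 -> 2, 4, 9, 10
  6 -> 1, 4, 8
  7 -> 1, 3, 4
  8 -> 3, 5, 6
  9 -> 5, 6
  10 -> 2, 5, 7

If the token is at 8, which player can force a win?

Keeper

A0 = {3, 4}
A1: add {1, 6, 7} — 1 (Runner) has 1→4; 6 (Runner) has 6→4; 7 (Runner) has 7→3.
A2: add {9} — 9 (Runner) has 9→6.
A3 = A2; e.g. 2 (Keeper) can still go to 8. Fixed point.
8 never enters the attractor, so Keeper can avoid the target forever.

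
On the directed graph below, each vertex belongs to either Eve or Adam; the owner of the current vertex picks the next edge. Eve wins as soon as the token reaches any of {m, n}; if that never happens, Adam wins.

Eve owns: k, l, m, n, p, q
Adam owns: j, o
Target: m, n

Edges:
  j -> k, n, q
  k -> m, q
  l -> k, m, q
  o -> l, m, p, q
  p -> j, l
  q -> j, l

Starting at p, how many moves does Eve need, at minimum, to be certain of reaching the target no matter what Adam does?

2

A0 = {m, n}
A1: add {k, l} — k (Eve) has k→m; l (Eve) has l→m.
A2: add {p, q} — p (Eve) has p→l; q (Eve) has q→l.
p enters the attractor at level 2, so Eve can force the target in 2 moves from there.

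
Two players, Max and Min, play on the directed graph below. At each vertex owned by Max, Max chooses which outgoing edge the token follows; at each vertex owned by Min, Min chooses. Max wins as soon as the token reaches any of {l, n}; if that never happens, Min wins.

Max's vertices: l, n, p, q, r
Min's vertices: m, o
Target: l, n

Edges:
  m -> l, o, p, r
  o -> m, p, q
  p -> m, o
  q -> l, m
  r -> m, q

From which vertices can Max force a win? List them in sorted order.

l, n, q, r

A0 = {l, n}
A1: add {q} — q (Max) has q→l.
A2: add {r} — r (Max) has r→q.
A3 = A2; e.g. m (Min) can still go to o. Fixed point.
Max's winning region = {l, n, q, r}.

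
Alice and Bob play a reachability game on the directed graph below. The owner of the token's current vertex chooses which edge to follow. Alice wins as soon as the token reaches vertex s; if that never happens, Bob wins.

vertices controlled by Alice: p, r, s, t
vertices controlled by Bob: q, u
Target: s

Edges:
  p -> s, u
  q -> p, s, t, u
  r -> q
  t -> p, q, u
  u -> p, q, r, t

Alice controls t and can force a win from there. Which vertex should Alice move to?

A0 = {s}
A1: add {p} — p (Alice) has p→s.
A2: add {t} — t (Alice) has t→p.
A3 = A2; e.g. q (Bob) can still go to u. Fixed point.
From t, successor p is in the attractor (rank 1); the other successors q, u are not.

p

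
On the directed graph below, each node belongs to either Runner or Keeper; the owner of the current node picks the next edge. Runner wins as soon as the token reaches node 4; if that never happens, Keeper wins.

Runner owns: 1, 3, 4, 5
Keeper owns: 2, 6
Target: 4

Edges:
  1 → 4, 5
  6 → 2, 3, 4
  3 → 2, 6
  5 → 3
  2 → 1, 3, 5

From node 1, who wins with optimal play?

Runner

A0 = {4}
A1: add {1} — 1 (Runner) has 1→4.
A2 = A1; e.g. 2 (Keeper) can still go to 3. Fixed point.
1 ∈ A1, so Runner can force the target.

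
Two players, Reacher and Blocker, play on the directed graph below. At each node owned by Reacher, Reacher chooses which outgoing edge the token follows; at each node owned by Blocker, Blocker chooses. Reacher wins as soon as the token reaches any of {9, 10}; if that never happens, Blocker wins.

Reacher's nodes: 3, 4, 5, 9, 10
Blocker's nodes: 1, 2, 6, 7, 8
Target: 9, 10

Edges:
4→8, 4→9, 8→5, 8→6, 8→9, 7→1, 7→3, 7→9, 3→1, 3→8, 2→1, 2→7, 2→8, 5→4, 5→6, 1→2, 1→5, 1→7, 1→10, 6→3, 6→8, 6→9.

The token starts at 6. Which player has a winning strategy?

A0 = {9, 10}
A1: add {4} — 4 (Reacher) has 4→9.
A2: add {5} — 5 (Reacher) has 5→4.
A3 = A2; e.g. 1 (Blocker) can still go to 2. Fixed point.
6 never enters the attractor, so Blocker can avoid the target forever.

Blocker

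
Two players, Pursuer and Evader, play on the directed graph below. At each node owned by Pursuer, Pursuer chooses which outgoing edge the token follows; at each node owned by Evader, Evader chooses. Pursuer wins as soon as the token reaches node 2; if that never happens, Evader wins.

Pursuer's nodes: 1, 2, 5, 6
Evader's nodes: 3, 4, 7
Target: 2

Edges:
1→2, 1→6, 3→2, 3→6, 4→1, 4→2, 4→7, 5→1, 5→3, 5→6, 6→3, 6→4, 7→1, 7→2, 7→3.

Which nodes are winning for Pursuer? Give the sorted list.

A0 = {2}
A1: add {1} — 1 (Pursuer) has 1→2.
A2: add {5} — 5 (Pursuer) has 5→1.
A3 = A2; e.g. 3 (Evader) can still go to 6. Fixed point.
Pursuer's winning region = {1, 2, 5}.

1, 2, 5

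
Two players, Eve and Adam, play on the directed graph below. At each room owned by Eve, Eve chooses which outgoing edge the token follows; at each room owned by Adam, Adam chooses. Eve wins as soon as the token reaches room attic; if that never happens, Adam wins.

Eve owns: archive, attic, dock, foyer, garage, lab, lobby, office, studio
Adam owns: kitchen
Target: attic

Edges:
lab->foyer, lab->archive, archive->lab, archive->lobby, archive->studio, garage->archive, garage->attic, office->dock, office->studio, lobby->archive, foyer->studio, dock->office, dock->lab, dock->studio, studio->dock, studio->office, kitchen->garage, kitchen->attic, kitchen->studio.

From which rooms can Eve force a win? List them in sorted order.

A0 = {attic}
A1: add {garage} — garage (Eve) has garage→attic.
A2 = A1; e.g. foyer (Eve) has no edge into A1. Fixed point.
Eve's winning region = {attic, garage}.

attic, garage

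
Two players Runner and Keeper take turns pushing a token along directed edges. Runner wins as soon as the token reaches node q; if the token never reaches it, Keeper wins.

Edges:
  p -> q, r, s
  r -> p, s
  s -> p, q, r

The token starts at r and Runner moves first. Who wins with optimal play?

Keeper

Track states (vertex, player-to-move).
A0 = {(q,Runner), (q,Keeper)}
A1: add {(p,Runner), (s,Runner)}.
A2: add {(r,Keeper)}.
A3 = A2; e.g. (p,Keeper) stays out. (r,Runner) never enters ⇒ Keeper avoids the target.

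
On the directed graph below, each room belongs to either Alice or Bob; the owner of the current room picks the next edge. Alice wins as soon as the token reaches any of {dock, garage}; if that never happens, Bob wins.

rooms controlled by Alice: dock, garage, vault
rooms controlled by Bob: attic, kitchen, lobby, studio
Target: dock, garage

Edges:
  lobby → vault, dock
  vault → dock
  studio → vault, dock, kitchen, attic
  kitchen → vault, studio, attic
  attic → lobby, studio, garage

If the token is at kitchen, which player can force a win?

Bob

A0 = {dock, garage}
A1: add {vault} — vault (Alice) has vault→dock.
A2: add {lobby} — lobby (Bob): all of {vault, dock} already in.
A3 = A2; e.g. studio (Bob) can still go to kitchen. Fixed point.
kitchen never enters the attractor, so Bob can avoid the target forever.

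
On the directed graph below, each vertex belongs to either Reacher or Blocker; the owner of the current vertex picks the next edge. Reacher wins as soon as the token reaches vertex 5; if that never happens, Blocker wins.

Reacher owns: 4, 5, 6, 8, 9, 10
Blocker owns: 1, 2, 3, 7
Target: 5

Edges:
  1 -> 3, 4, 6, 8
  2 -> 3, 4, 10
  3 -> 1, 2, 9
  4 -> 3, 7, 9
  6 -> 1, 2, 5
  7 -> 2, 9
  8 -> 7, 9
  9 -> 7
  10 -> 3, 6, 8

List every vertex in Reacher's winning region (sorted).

5, 6, 10

A0 = {5}
A1: add {6} — 6 (Reacher) has 6→5.
A2: add {10} — 10 (Reacher) has 10→6.
A3 = A2; e.g. 1 (Blocker) can still go to 3. Fixed point.
Reacher's winning region = {5, 6, 10}.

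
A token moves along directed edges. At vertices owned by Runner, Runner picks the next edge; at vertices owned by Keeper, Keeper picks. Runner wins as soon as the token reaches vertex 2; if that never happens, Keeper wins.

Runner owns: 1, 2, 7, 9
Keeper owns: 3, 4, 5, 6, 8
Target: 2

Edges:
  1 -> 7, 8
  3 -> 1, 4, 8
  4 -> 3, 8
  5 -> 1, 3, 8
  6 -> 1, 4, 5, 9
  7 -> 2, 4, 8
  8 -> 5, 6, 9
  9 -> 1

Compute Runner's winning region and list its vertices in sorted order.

1, 2, 7, 9

A0 = {2}
A1: add {7} — 7 (Runner) has 7→2.
A2: add {1} — 1 (Runner) has 1→7.
A3: add {9} — 9 (Runner) has 9→1.
A4 = A3; e.g. 3 (Keeper) can still go to 4. Fixed point.
Runner's winning region = {1, 2, 7, 9}.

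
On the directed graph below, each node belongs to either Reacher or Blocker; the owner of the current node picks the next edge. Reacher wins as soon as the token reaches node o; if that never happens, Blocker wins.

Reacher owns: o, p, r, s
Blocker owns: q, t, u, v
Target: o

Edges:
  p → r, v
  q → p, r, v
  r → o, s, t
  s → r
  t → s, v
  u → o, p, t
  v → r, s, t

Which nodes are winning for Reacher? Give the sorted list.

o, p, r, s

A0 = {o}
A1: add {r} — r (Reacher) has r→o.
A2: add {p, s} — p (Reacher) has p→r; s (Reacher) has s→r.
A3 = A2; e.g. q (Blocker) can still go to v. Fixed point.
Reacher's winning region = {o, p, r, s}.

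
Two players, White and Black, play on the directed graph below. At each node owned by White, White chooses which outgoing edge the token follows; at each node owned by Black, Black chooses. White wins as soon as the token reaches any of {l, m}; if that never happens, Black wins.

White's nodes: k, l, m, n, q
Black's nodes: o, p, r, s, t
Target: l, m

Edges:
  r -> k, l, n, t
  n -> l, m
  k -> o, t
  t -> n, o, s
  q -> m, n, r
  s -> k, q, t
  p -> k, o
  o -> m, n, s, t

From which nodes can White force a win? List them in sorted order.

A0 = {l, m}
A1: add {n, q} — n (White) has n→l; q (White) has q→m.
A2 = A1; e.g. k (White) has no edge into A1. Fixed point.
White's winning region = {l, m, n, q}.

l, m, n, q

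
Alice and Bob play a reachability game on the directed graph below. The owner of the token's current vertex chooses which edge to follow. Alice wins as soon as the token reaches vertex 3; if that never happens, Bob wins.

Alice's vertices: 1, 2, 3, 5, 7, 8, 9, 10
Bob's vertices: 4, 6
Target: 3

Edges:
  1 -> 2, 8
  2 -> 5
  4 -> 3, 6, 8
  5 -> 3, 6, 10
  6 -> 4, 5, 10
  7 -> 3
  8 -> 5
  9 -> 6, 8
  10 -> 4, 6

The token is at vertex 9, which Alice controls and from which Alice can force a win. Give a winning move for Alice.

8

A0 = {3}
A1: add {5, 7} — 5 (Alice) has 5→3; 7 (Alice) has 7→3.
A2: add {2, 8} — 2 (Alice) has 2→5; 8 (Alice) has 8→5.
A3: add {1, 9} — 1 (Alice) has 1→2; 9 (Alice) has 9→8.
A4 = A3; e.g. 4 (Bob) can still go to 6. Fixed point.
From 9, successor 8 is in the attractor (rank 2); the other successor 6 is not.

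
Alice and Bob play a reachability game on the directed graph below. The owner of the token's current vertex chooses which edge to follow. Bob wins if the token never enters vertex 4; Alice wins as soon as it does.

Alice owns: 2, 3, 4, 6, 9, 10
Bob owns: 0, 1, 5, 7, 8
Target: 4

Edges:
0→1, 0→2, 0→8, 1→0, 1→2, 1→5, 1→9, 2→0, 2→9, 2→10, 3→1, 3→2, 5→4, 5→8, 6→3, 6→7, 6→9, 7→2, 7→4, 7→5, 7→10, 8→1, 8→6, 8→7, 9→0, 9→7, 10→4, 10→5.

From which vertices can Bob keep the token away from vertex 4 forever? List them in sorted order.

0, 1, 5, 7, 8, 9

A0 = {4}
A1: add {10} — 10 (Alice) has 10→4.
A2: add {2} — 2 (Alice) has 2→10.
A3: add {3} — 3 (Alice) has 3→2.
A4: add {6} — 6 (Alice) has 6→3.
A5 = A4; e.g. 0 (Bob) can still go to 1. Fixed point.
Alice's attractor = {2, 3, 4, 6, 10}; Bob avoids the target exactly from the complement.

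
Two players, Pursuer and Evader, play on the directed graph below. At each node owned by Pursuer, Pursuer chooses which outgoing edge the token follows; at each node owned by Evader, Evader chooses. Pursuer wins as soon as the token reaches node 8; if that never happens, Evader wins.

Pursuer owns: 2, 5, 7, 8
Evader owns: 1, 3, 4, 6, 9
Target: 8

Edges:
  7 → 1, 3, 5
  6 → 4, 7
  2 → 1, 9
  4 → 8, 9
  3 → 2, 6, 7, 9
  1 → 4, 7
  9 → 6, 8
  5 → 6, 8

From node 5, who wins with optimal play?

A0 = {8}
A1: add {5} — 5 (Pursuer) has 5→8.
5 ∈ A1, so Pursuer can force the target.

Pursuer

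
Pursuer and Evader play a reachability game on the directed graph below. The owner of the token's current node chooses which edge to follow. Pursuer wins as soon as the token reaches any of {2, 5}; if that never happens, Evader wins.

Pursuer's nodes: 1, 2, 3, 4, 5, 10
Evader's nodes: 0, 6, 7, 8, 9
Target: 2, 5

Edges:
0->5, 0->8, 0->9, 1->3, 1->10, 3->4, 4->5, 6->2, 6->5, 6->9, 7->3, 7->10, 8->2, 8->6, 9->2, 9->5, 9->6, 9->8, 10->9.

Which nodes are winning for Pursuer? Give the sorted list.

A0 = {2, 5}
A1: add {4} — 4 (Pursuer) has 4→5.
A2: add {3} — 3 (Pursuer) has 3→4.
A3: add {1} — 1 (Pursuer) has 1→3.
A4 = A3; e.g. 0 (Evader) can still go to 8. Fixed point.
Pursuer's winning region = {1, 2, 3, 4, 5}.

1, 2, 3, 4, 5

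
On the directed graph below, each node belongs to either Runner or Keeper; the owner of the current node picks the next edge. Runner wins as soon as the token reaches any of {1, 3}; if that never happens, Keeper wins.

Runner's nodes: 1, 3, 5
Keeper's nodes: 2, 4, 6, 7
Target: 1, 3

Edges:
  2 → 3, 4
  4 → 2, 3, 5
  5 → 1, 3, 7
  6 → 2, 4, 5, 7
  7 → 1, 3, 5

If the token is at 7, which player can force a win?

A0 = {1, 3}
A1: add {5} — 5 (Runner) has 5→1.
A2: add {7} — 7 (Keeper): all of {1, 3, 5} already in.
A3 = A2; e.g. 2 (Keeper) can still go to 4. Fixed point.
7 ∈ A2, so Runner can force the target.

Runner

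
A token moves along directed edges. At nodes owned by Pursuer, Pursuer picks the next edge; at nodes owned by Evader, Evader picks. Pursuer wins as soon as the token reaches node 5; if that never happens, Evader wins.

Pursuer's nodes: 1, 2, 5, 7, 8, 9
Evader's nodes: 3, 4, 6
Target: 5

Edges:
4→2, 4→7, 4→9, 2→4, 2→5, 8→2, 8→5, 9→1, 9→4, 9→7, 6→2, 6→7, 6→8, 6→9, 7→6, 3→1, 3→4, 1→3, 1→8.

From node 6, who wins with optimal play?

A0 = {5}
A1: add {2, 8} — 2 (Pursuer) has 2→5; 8 (Pursuer) has 8→5.
A2: add {1} — 1 (Pursuer) has 1→8.
A3: add {9} — 9 (Pursuer) has 9→1.
A4 = A3; e.g. 3 (Evader) can still go to 4. Fixed point.
6 never enters the attractor, so Evader can avoid the target forever.

Evader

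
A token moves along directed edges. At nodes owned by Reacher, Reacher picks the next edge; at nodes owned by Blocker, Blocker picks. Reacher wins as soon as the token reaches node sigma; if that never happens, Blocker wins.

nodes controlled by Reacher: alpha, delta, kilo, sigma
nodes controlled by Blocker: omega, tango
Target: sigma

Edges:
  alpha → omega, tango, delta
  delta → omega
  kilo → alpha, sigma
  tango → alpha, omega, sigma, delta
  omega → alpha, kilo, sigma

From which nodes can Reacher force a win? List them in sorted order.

kilo, sigma

A0 = {sigma}
A1: add {kilo} — kilo (Reacher) has kilo→sigma.
A2 = A1; e.g. alpha (Reacher) has no edge into A1. Fixed point.
Reacher's winning region = {kilo, sigma}.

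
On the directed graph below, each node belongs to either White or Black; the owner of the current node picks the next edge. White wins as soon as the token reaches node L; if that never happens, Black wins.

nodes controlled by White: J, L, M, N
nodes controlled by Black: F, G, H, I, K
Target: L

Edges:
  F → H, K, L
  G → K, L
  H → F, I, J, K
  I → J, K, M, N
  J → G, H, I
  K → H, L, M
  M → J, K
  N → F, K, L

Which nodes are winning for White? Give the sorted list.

L, N

A0 = {L}
A1: add {N} — N (White) has N→L.
A2 = A1; e.g. F (Black) can still go to H. Fixed point.
White's winning region = {L, N}.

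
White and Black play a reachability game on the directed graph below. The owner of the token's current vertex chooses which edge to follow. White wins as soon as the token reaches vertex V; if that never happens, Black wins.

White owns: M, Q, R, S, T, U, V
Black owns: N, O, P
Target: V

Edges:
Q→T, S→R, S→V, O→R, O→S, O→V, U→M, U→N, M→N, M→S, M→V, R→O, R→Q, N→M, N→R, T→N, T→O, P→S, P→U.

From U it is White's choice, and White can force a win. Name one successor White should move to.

M

A0 = {V}
A1: add {M, S} — M (White) has M→V; S (White) has S→V.
A2: add {U} — U (White) has U→M.
A3: add {P} — P (Black): all of {S, U} already in.
A4 = A3; e.g. N (Black) can still go to R. Fixed point.
From U, successor M is in the attractor (rank 1); the other successor N is not.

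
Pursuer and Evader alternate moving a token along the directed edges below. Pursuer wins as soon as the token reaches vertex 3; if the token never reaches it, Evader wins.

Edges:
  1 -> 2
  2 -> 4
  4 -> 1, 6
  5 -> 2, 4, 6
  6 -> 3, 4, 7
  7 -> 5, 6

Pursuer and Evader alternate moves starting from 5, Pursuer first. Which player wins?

Evader

Track states (vertex, player-to-move).
A0 = {(3,Pursuer), (3,Evader)}
A1: add {(6,Pursuer)}.
A2 = A1; e.g. (1,Pursuer) stays out. (5,Pursuer) never enters ⇒ Evader avoids the target.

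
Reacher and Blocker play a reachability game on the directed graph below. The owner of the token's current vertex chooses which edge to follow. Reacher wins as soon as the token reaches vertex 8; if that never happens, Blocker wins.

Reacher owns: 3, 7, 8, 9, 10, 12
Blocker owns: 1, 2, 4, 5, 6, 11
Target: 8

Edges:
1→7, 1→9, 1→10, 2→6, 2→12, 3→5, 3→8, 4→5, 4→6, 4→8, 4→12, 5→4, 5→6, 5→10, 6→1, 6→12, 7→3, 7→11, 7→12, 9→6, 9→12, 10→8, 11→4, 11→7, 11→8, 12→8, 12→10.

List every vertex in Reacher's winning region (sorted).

A0 = {8}
A1: add {3, 10, 12} — 3 (Reacher) has 3→8; 10 (Reacher) has 10→8; 12 (Reacher) has 12→8.
A2: add {7, 9} — 7 (Reacher) has 7→3; 9 (Reacher) has 9→12.
A3: add {1} — 1 (Blocker): all of {7, 9, 10} already in.
A4: add {6} — 6 (Blocker): all of {1, 12} already in.
A5: add {2} — 2 (Blocker): all of {6, 12} already in.
A6 = A5; e.g. 4 (Blocker) can still go to 5. Fixed point.
Reacher's winning region = {1, 2, 3, 6, 7, 8, 9, 10, 12}.

1, 2, 3, 6, 7, 8, 9, 10, 12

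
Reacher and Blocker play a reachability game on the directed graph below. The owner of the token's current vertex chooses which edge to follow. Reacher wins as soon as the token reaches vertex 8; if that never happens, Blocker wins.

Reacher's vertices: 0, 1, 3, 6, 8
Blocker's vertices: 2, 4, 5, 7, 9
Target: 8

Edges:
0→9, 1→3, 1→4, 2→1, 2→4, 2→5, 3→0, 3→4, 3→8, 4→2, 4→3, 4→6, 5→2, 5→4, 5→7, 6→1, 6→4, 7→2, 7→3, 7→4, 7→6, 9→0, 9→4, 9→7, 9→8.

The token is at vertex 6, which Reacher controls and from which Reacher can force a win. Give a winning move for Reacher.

1

A0 = {8}
A1: add {3} — 3 (Reacher) has 3→8.
A2: add {1} — 1 (Reacher) has 1→3.
A3: add {6} — 6 (Reacher) has 6→1.
A4 = A3; e.g. 0 (Reacher) has no edge into A3. Fixed point.
From 6, successor 1 is in the attractor (rank 2); the other successor 4 is not.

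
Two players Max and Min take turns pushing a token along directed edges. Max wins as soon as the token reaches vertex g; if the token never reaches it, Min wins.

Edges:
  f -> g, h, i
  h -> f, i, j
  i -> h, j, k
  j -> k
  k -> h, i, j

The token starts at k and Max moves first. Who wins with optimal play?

Min

Track states (vertex, player-to-move).
A0 = {(g,Max), (g,Min)}
A1: add {(f,Max)}.
A2 = A1; e.g. (f,Min) stays out. (k,Max) never enters ⇒ Min avoids the target.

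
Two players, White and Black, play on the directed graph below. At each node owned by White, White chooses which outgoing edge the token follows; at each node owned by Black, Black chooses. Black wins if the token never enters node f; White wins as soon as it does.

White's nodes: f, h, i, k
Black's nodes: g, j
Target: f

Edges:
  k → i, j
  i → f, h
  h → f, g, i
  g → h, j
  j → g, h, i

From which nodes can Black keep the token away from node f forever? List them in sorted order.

g, j

A0 = {f}
A1: add {h, i} — h (White) has h→f; i (White) has i→f.
A2: add {k} — k (White) has k→i.
A3 = A2; e.g. g (Black) can still go to j. Fixed point.
White's attractor = {f, h, i, k}; Black avoids the target exactly from the complement.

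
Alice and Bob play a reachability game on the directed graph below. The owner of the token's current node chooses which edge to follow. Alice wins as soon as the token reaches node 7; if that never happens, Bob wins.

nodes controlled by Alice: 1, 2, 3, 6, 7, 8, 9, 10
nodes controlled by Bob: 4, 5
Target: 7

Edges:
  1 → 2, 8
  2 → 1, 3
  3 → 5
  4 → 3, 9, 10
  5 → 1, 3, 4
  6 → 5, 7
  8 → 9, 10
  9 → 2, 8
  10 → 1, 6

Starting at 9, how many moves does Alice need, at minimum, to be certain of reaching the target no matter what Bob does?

A0 = {7}
A1: add {6} — 6 (Alice) has 6→7.
A2: add {10} — 10 (Alice) has 10→6.
A3: add {8} — 8 (Alice) has 8→10.
A4: add {1, 9} — 1 (Alice) has 1→8; 9 (Alice) has 9→8.
9 enters the attractor at level 4, so Alice can force the target in 4 moves from there.

4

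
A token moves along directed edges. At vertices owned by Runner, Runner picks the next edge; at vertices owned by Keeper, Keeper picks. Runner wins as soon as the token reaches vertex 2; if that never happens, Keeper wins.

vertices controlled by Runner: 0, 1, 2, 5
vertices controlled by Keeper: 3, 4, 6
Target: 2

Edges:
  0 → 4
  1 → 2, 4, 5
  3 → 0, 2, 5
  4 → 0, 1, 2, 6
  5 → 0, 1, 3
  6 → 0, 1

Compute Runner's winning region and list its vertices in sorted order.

1, 2, 5

A0 = {2}
A1: add {1} — 1 (Runner) has 1→2.
A2: add {5} — 5 (Runner) has 5→1.
A3 = A2; e.g. 0 (Runner) has no edge into A2. Fixed point.
Runner's winning region = {1, 2, 5}.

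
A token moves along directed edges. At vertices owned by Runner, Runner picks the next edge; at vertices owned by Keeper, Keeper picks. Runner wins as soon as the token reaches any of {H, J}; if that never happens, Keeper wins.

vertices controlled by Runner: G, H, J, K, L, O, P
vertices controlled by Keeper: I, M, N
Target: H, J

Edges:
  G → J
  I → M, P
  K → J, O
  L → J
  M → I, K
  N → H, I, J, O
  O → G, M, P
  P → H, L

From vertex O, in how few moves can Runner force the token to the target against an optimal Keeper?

2

A0 = {H, J}
A1: add {G, K, L, P} — G (Runner) has G→J; K (Runner) has K→J; L (Runner) has L→J; P (Runner) has P→H.
A2: add {O} — O (Runner) has O→G.
A3 = A2; e.g. I (Keeper) can still go to M. Fixed point.
O enters the attractor at level 2, so Runner can force the target in 2 moves from there.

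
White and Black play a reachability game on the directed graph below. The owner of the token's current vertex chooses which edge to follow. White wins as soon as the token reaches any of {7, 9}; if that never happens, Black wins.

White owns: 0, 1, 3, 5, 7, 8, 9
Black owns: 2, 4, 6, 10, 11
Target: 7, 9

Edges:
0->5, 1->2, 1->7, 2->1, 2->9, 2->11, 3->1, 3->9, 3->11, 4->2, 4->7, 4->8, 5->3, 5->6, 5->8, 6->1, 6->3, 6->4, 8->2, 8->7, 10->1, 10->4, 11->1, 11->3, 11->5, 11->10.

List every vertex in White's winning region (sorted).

A0 = {7, 9}
A1: add {1, 3, 8} — 1 (White) has 1→7; 3 (White) has 3→9; 8 (White) has 8→7.
A2: add {5} — 5 (White) has 5→3.
A3: add {0} — 0 (White) has 0→5.
A4 = A3; e.g. 2 (Black) can still go to 11. Fixed point.
White's winning region = {0, 1, 3, 5, 7, 8, 9}.

0, 1, 3, 5, 7, 8, 9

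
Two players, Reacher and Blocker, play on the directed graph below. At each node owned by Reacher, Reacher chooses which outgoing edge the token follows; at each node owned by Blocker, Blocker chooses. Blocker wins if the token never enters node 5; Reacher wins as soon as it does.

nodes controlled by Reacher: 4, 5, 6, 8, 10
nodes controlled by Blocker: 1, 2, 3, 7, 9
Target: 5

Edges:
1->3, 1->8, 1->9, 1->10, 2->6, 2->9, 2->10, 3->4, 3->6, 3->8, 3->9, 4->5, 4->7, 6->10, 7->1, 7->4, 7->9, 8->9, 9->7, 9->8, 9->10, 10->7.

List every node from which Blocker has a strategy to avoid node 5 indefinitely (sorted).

1, 2, 3, 6, 7, 8, 9, 10

A0 = {5}
A1: add {4} — 4 (Reacher) has 4→5.
A2 = A1; e.g. 1 (Blocker) can still go to 3. Fixed point.
Reacher's attractor = {4, 5}; Blocker avoids the target exactly from the complement.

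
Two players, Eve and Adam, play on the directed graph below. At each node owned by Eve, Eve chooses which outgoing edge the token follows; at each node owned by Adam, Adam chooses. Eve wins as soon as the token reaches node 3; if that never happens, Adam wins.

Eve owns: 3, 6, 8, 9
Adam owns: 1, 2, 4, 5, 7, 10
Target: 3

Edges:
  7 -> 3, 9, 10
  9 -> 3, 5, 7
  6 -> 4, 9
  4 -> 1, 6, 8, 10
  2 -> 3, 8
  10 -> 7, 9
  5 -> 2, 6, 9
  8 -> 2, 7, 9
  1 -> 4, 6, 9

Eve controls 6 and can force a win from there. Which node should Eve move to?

9

A0 = {3}
A1: add {9} — 9 (Eve) has 9→3.
A2: add {6, 8} — 6 (Eve) has 6→9; 8 (Eve) has 8→9.
A3: add {2} — 2 (Adam): all of {3, 8} already in.
A4: add {5} — 5 (Adam): all of {2, 6, 9} already in.
A5 = A4; e.g. 1 (Adam) can still go to 4. Fixed point.
From 6, successor 9 is in the attractor (rank 1); the other successor 4 is not.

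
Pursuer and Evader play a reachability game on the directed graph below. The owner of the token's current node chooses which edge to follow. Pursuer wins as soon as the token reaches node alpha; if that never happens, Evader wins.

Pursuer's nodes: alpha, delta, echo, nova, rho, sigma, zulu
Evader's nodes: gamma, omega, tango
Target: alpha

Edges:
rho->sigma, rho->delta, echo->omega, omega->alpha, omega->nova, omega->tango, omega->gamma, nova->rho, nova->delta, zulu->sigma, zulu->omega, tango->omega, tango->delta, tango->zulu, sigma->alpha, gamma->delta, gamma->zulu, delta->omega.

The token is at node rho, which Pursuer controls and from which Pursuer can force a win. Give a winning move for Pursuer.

A0 = {alpha}
A1: add {sigma} — sigma (Pursuer) has sigma→alpha.
A2: add {rho, zulu} — rho (Pursuer) has rho→sigma; zulu (Pursuer) has zulu→sigma.
A3: add {nova} — nova (Pursuer) has nova→rho.
A4 = A3; e.g. echo (Pursuer) has no edge into A3. Fixed point.
From rho, successor sigma is in the attractor (rank 1); the other successor delta is not.

sigma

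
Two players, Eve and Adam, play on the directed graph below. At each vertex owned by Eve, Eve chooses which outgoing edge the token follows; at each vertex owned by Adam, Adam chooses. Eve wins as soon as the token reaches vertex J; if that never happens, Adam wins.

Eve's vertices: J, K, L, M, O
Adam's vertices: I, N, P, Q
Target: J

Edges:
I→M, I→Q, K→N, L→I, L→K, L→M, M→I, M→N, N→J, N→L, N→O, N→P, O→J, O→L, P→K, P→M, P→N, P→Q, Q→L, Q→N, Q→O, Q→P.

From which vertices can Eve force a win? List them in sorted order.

J, O

A0 = {J}
A1: add {O} — O (Eve) has O→J.
A2 = A1; e.g. I (Adam) can still go to M. Fixed point.
Eve's winning region = {J, O}.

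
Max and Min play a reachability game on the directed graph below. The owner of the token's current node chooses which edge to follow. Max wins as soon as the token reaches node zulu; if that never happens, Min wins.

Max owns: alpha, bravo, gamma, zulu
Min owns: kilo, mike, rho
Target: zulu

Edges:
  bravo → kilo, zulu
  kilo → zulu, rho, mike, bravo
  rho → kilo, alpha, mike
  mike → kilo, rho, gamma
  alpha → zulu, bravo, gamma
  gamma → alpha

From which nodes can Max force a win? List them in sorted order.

alpha, bravo, gamma, zulu

A0 = {zulu}
A1: add {alpha, bravo} — alpha (Max) has alpha→zulu; bravo (Max) has bravo→zulu.
A2: add {gamma} — gamma (Max) has gamma→alpha.
A3 = A2; e.g. kilo (Min) can still go to rho. Fixed point.
Max's winning region = {alpha, bravo, gamma, zulu}.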